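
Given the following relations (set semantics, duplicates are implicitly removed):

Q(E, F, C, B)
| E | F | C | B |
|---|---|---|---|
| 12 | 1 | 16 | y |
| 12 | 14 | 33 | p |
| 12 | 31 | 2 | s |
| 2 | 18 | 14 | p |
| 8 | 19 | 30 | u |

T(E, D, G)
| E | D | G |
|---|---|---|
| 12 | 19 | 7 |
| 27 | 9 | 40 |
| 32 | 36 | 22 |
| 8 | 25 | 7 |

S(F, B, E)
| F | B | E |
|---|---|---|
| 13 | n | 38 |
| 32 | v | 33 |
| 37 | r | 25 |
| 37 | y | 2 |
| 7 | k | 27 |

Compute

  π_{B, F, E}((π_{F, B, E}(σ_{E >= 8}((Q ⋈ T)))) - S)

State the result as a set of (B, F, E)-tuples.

Natural join on E: {(12, 1, 16, y, 19, 7), (12, 14, 33, p, 19, 7), (12, 31, 2, s, 19, 7), (8, 19, 30, u, 25, 7)}
σ[E >= 8]: keep tuples satisfying E >= 8 → {(12, 1, 16, y, 19, 7), (12, 14, 33, p, 19, 7), (12, 31, 2, s, 19, 7), (8, 19, 30, u, 25, 7)}
Keep only column(s) F, B, E: {(1, y, 12), (14, p, 12), (19, u, 8), (31, s, 12)}
Difference: {(1, y, 12), (14, p, 12), (19, u, 8), (31, s, 12)} with {(13, n, 38), (32, v, 33), (37, r, 25), (37, y, 2), (7, k, 27)} → {(1, y, 12), (14, p, 12), (19, u, 8), (31, s, 12)}
Keep only column(s) B, F, E: {(p, 14, 12), (s, 31, 12), (u, 19, 8), (y, 1, 12)}

{(p, 14, 12), (s, 31, 12), (u, 19, 8), (y, 1, 12)}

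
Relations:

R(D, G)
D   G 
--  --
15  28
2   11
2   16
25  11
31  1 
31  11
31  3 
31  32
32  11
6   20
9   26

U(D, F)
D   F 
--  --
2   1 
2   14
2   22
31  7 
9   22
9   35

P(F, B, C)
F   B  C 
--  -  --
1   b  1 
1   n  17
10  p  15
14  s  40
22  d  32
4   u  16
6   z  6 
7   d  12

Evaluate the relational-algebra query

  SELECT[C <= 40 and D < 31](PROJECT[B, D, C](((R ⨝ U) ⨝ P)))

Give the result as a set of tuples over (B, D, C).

Natural join on D: {(2, 11, 1), (2, 11, 14), (2, 11, 22), (2, 16, 1), (2, 16, 14), (2, 16, 22), (31, 1, 7), (31, 11, 7), (31, 3, 7), (31, 32, 7), (9, 26, 22), (9, 26, 35)}
Natural join on F: {(2, 11, 1, b, 1), (2, 11, 1, n, 17), (2, 11, 14, s, 40), (2, 11, 22, d, 32), (2, 16, 1, b, 1), (2, 16, 1, n, 17), (2, 16, 14, s, 40), (2, 16, 22, d, 32), (31, 1, 7, d, 12), (31, 11, 7, d, 12), (31, 3, 7, d, 12), (31, 32, 7, d, 12), (9, 26, 22, d, 32)}
Projecting to B, D, C (7 duplicate(s) eliminated): {(b, 2, 1), (d, 2, 32), (d, 31, 12), (d, 9, 32), (n, 2, 17), (s, 2, 40)}
σ[C <= 40 and D < 31]: keep tuples satisfying C <= 40 and D < 31 → {(b, 2, 1), (d, 2, 32), (d, 9, 32), (n, 2, 17), (s, 2, 40)}

{(b, 2, 1), (d, 2, 32), (d, 9, 32), (n, 2, 17), (s, 2, 40)}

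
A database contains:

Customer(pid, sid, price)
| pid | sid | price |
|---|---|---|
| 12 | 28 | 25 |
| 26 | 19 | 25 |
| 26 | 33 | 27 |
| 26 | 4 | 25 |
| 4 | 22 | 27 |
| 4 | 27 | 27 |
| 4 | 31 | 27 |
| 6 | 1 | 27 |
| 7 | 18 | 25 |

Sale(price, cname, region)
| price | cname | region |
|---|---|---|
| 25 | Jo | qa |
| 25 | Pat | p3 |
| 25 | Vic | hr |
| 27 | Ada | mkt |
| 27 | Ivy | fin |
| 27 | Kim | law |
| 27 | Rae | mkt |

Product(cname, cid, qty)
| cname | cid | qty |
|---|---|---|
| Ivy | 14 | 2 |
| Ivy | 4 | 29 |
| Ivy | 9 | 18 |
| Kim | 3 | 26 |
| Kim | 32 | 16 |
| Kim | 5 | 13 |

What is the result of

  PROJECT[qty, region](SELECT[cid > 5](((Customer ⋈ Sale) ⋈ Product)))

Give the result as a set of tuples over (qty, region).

Joining Customer and Sale on price yields {(12, 28, 25, Jo, qa), (12, 28, 25, Pat, p3), (12, 28, 25, Vic, hr), (26, 19, 25, Jo, qa), (26, 19, 25, Pat, p3), (26, 19, 25, Vic, hr), (26, 33, 27, Ada, mkt), (26, 33, 27, Ivy, fin), (26, 33, 27, Kim, law), (26, 33, 27, Rae, mkt), (26, 4, 25, Jo, qa), (26, 4, 25, Pat, p3), (26, 4, 25, Vic, hr), (4, 22, 27, Ada, mkt), (4, 22, 27, Ivy, fin), (4, 22, 27, Kim, law), (4, 22, 27, Rae, mkt), (4, 27, 27, Ada, mkt), (4, 27, 27, Ivy, fin), (4, 27, 27, Kim, law), (4, 27, 27, Rae, mkt), (4, 31, 27, Ada, mkt), (4, 31, 27, Ivy, fin), (4, 31, 27, Kim, law), (4, 31, 27, Rae, mkt), (6, 1, 27, Ada, mkt), (6, 1, 27, Ivy, fin), (6, 1, 27, Kim, law), (6, 1, 27, Rae, mkt), (7, 18, 25, Jo, qa), (7, 18, 25, Pat, p3), (7, 18, 25, Vic, hr)}.
Joining (Customer ⋈ Sale) and Product on cname yields {(26, 33, 27, Ivy, fin, 14, 2), (26, 33, 27, Ivy, fin, 4, 29), (26, 33, 27, Ivy, fin, 9, 18), (26, 33, 27, Kim, law, 3, 26), (26, 33, 27, Kim, law, 32, 16), (26, 33, 27, Kim, law, 5, 13), (4, 22, 27, Ivy, fin, 14, 2), (4, 22, 27, Ivy, fin, 4, 29), (4, 22, 27, Ivy, fin, 9, 18), (4, 22, 27, Kim, law, 3, 26), (4, 22, 27, Kim, law, 32, 16), (4, 22, 27, Kim, law, 5, 13), (4, 27, 27, Ivy, fin, 14, 2), (4, 27, 27, Ivy, fin, 4, 29), (4, 27, 27, Ivy, fin, 9, 18), (4, 27, 27, Kim, law, 3, 26), (4, 27, 27, Kim, law, 32, 16), (4, 27, 27, Kim, law, 5, 13), (4, 31, 27, Ivy, fin, 14, 2), (4, 31, 27, Ivy, fin, 4, 29), (4, 31, 27, Ivy, fin, 9, 18), (4, 31, 27, Kim, law, 3, 26), (4, 31, 27, Kim, law, 32, 16), (4, 31, 27, Kim, law, 5, 13), (6, 1, 27, Ivy, fin, 14, 2), (6, 1, 27, Ivy, fin, 4, 29), (6, 1, 27, Ivy, fin, 9, 18), (6, 1, 27, Kim, law, 3, 26), (6, 1, 27, Kim, law, 32, 16), (6, 1, 27, Kim, law, 5, 13)}.
Filtering on cid > 5 leaves {(26, 33, 27, Ivy, fin, 14, 2), (26, 33, 27, Ivy, fin, 9, 18), (26, 33, 27, Kim, law, 32, 16), (4, 22, 27, Ivy, fin, 14, 2), (4, 22, 27, Ivy, fin, 9, 18), (4, 22, 27, Kim, law, 32, 16), (4, 27, 27, Ivy, fin, 14, 2), (4, 27, 27, Ivy, fin, 9, 18), (4, 27, 27, Kim, law, 32, 16), (4, 31, 27, Ivy, fin, 14, 2), (4, 31, 27, Ivy, fin, 9, 18), (4, 31, 27, Kim, law, 32, 16), (6, 1, 27, Ivy, fin, 14, 2), (6, 1, 27, Ivy, fin, 9, 18), (6, 1, 27, Kim, law, 32, 16)}.
Keep only column(s) qty, region (12 duplicate(s) eliminated): {(16, law), (18, fin), (2, fin)}

{(16, law), (18, fin), (2, fin)}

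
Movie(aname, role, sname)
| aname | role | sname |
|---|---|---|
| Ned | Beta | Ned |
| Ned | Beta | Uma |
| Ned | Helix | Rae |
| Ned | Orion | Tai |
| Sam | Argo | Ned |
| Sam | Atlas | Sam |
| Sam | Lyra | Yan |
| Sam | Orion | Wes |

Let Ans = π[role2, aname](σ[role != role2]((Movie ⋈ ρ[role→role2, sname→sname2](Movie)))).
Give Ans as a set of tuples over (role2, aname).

ρ[role→role2, sname→sname2]: schema becomes (aname, role2, sname2); tuples unchanged.
Joining Movie and ρ[role→role2, sname→sname2](Movie) on aname yields {(Ned, Beta, Ned, Beta, Ned), (Ned, Beta, Ned, Beta, Uma), (Ned, Beta, Ned, Helix, Rae), (Ned, Beta, Ned, Orion, Tai), (Ned, Beta, Uma, Beta, Ned), (Ned, Beta, Uma, Beta, Uma), (Ned, Beta, Uma, Helix, Rae), (Ned, Beta, Uma, Orion, Tai), (Ned, Helix, Rae, Beta, Ned), (Ned, Helix, Rae, Beta, Uma), (Ned, Helix, Rae, Helix, Rae), (Ned, Helix, Rae, Orion, Tai), (Ned, Orion, Tai, Beta, Ned), (Ned, Orion, Tai, Beta, Uma), (Ned, Orion, Tai, Helix, Rae), (Ned, Orion, Tai, Orion, Tai), (Sam, Argo, Ned, Argo, Ned), (Sam, Argo, Ned, Atlas, Sam), (Sam, Argo, Ned, Lyra, Yan), (Sam, Argo, Ned, Orion, Wes), (Sam, Atlas, Sam, Argo, Ned), (Sam, Atlas, Sam, Atlas, Sam), (Sam, Atlas, Sam, Lyra, Yan), (Sam, Atlas, Sam, Orion, Wes), (Sam, Lyra, Yan, Argo, Ned), (Sam, Lyra, Yan, Atlas, Sam), (Sam, Lyra, Yan, Lyra, Yan), (Sam, Lyra, Yan, Orion, Wes), (Sam, Orion, Wes, Argo, Ned), (Sam, Orion, Wes, Atlas, Sam), (Sam, Orion, Wes, Lyra, Yan), (Sam, Orion, Wes, Orion, Wes)}.
σ[role != role2]: keep tuples satisfying role != role2 → {(Ned, Beta, Ned, Helix, Rae), (Ned, Beta, Ned, Orion, Tai), (Ned, Beta, Uma, Helix, Rae), (Ned, Beta, Uma, Orion, Tai), (Ned, Helix, Rae, Beta, Ned), (Ned, Helix, Rae, Beta, Uma), (Ned, Helix, Rae, Orion, Tai), (Ned, Orion, Tai, Beta, Ned), (Ned, Orion, Tai, Beta, Uma), (Ned, Orion, Tai, Helix, Rae), (Sam, Argo, Ned, Atlas, Sam), (Sam, Argo, Ned, Lyra, Yan), (Sam, Argo, Ned, Orion, Wes), (Sam, Atlas, Sam, Argo, Ned), (Sam, Atlas, Sam, Lyra, Yan), (Sam, Atlas, Sam, Orion, Wes), (Sam, Lyra, Yan, Argo, Ned), (Sam, Lyra, Yan, Atlas, Sam), (Sam, Lyra, Yan, Orion, Wes), (Sam, Orion, Wes, Argo, Ned), (Sam, Orion, Wes, Atlas, Sam), (Sam, Orion, Wes, Lyra, Yan)}
π_{role2, aname} gives {(Argo, Sam), (Atlas, Sam), (Beta, Ned), (Helix, Ned), (Lyra, Sam), (Orion, Ned), (Orion, Sam)} (15 duplicate(s) eliminated).

{(Argo, Sam), (Atlas, Sam), (Beta, Ned), (Helix, Ned), (Lyra, Sam), (Orion, Ned), (Orion, Sam)}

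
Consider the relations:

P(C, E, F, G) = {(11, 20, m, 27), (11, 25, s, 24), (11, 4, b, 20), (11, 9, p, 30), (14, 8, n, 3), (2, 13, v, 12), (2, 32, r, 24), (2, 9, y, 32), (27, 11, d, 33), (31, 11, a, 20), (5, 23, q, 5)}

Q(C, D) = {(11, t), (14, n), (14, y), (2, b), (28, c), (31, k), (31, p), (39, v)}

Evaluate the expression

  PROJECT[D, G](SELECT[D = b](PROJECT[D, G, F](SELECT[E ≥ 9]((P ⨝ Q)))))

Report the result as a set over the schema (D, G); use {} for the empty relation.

{(b, 12), (b, 24), (b, 32)}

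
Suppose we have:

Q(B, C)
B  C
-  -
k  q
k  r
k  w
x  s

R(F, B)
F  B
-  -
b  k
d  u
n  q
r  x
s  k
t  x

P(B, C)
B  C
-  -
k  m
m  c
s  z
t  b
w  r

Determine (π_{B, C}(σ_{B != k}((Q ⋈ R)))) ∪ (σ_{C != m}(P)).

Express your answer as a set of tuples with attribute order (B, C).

{(m, c), (s, z), (t, b), (w, r), (x, s)}

Natural join on B: {(k, q, b), (k, q, s), (k, r, b), (k, r, s), (k, w, b), (k, w, s), (x, s, r), (x, s, t)}
Apply σ_{B != k}; surviving tuples: {(x, s, r), (x, s, t)}
Projecting to B, C (1 duplicate(s) eliminated): {(x, s)}
Apply σ_{C != m}; surviving tuples: {(m, c), (s, z), (t, b), (w, r)}
Taking the union: {(m, c), (s, z), (t, b), (w, r), (x, s)}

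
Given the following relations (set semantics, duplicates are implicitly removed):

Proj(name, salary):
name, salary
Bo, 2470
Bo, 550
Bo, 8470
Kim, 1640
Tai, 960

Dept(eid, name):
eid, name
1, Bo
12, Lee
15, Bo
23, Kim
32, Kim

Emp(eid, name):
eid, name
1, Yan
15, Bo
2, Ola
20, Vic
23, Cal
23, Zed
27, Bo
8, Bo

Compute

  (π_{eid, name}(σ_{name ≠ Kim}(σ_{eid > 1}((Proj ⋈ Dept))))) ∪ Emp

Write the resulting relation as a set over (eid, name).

Joining Proj and Dept on name yields {(Bo, 2470, 1), (Bo, 2470, 15), (Bo, 550, 1), (Bo, 550, 15), (Bo, 8470, 1), (Bo, 8470, 15), (Kim, 1640, 23), (Kim, 1640, 32)}.
σ[eid > 1]: keep tuples satisfying eid > 1 → {(Bo, 2470, 15), (Bo, 550, 15), (Bo, 8470, 15), (Kim, 1640, 23), (Kim, 1640, 32)}
σ[name ≠ Kim]: keep tuples satisfying name ≠ Kim → {(Bo, 2470, 15), (Bo, 550, 15), (Bo, 8470, 15)}
π[eid, name]: project onto (eid, name) (2 duplicate(s) eliminated) → {(15, Bo)}
Union: {(15, Bo)} with {(1, Yan), (15, Bo), (2, Ola), (20, Vic), (23, Cal), (23, Zed), (27, Bo), (8, Bo)} → {(1, Yan), (15, Bo), (2, Ola), (20, Vic), (23, Cal), (23, Zed), (27, Bo), (8, Bo)}

{(1, Yan), (15, Bo), (2, Ola), (20, Vic), (23, Cal), (23, Zed), (27, Bo), (8, Bo)}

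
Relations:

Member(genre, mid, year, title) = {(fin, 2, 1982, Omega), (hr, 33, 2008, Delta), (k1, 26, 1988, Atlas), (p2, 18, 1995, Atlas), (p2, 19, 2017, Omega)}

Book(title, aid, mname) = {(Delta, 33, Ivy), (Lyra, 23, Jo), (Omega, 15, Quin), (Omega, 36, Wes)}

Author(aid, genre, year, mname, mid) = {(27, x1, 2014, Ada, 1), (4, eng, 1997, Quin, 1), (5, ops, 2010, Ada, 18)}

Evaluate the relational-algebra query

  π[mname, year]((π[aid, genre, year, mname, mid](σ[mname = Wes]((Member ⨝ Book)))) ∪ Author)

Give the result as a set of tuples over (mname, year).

Joining Member and Book on title yields {(fin, 2, 1982, Omega, 15, Quin), (fin, 2, 1982, Omega, 36, Wes), (hr, 33, 2008, Delta, 33, Ivy), (p2, 19, 2017, Omega, 15, Quin), (p2, 19, 2017, Omega, 36, Wes)}.
Selection mname = Wes: {(fin, 2, 1982, Omega, 36, Wes), (p2, 19, 2017, Omega, 36, Wes)}
π[aid, genre, year, mname, mid]: project onto (aid, genre, year, mname, mid) → {(36, fin, 1982, Wes, 2), (36, p2, 2017, Wes, 19)}
Set union of the two operands is {(27, x1, 2014, Ada, 1), (36, fin, 1982, Wes, 2), (36, p2, 2017, Wes, 19), (4, eng, 1997, Quin, 1), (5, ops, 2010, Ada, 18)}.
π[mname, year]: project onto (mname, year) → {(Ada, 2010), (Ada, 2014), (Quin, 1997), (Wes, 1982), (Wes, 2017)}

{(Ada, 2010), (Ada, 2014), (Quin, 1997), (Wes, 1982), (Wes, 2017)}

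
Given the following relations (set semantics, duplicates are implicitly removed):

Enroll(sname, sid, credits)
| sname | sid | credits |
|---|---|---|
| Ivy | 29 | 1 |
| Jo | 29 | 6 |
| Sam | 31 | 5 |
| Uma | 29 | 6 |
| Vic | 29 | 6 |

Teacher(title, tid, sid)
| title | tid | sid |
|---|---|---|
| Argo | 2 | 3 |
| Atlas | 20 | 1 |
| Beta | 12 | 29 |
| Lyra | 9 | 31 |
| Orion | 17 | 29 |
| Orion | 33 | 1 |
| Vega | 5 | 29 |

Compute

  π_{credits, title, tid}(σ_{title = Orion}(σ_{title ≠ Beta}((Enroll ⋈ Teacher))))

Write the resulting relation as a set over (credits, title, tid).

Enroll ⋈ Teacher (natural join on sid): {(Ivy, 29, 1, Beta, 12), (Ivy, 29, 1, Orion, 17), (Ivy, 29, 1, Vega, 5), (Jo, 29, 6, Beta, 12), (Jo, 29, 6, Orion, 17), (Jo, 29, 6, Vega, 5), (Sam, 31, 5, Lyra, 9), (Uma, 29, 6, Beta, 12), (Uma, 29, 6, Orion, 17), (Uma, 29, 6, Vega, 5), (Vic, 29, 6, Beta, 12), (Vic, 29, 6, Orion, 17), (Vic, 29, 6, Vega, 5)}
Filtering on title ≠ Beta leaves {(Ivy, 29, 1, Orion, 17), (Ivy, 29, 1, Vega, 5), (Jo, 29, 6, Orion, 17), (Jo, 29, 6, Vega, 5), (Sam, 31, 5, Lyra, 9), (Uma, 29, 6, Orion, 17), (Uma, 29, 6, Vega, 5), (Vic, 29, 6, Orion, 17), (Vic, 29, 6, Vega, 5)}.
Filtering on title = Orion leaves {(Ivy, 29, 1, Orion, 17), (Jo, 29, 6, Orion, 17), (Uma, 29, 6, Orion, 17), (Vic, 29, 6, Orion, 17)}.
Projecting to credits, title, tid (2 duplicate(s) eliminated): {(1, Orion, 17), (6, Orion, 17)}

{(1, Orion, 17), (6, Orion, 17)}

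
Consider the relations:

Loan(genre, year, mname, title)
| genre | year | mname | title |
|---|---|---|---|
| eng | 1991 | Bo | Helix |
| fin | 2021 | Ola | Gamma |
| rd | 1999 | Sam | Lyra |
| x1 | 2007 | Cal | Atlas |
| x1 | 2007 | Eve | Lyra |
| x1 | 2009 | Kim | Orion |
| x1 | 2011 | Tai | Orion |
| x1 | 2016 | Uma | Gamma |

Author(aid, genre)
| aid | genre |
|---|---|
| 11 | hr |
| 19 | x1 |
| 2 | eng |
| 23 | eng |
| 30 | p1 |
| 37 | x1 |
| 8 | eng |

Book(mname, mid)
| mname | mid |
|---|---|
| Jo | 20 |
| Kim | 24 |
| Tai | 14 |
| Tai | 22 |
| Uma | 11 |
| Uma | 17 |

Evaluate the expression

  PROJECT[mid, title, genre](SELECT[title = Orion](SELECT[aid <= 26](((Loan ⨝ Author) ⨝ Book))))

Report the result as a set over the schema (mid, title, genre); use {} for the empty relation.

{(14, Orion, x1), (22, Orion, x1), (24, Orion, x1)}

Natural join on genre: {(eng, 1991, Bo, Helix, 2), (eng, 1991, Bo, Helix, 23), (eng, 1991, Bo, Helix, 8), (x1, 2007, Cal, Atlas, 19), (x1, 2007, Cal, Atlas, 37), (x1, 2007, Eve, Lyra, 19), (x1, 2007, Eve, Lyra, 37), (x1, 2009, Kim, Orion, 19), (x1, 2009, Kim, Orion, 37), (x1, 2011, Tai, Orion, 19), (x1, 2011, Tai, Orion, 37), (x1, 2016, Uma, Gamma, 19), (x1, 2016, Uma, Gamma, 37)}
Natural join on mname: {(x1, 2009, Kim, Orion, 19, 24), (x1, 2009, Kim, Orion, 37, 24), (x1, 2011, Tai, Orion, 19, 14), (x1, 2011, Tai, Orion, 19, 22), (x1, 2011, Tai, Orion, 37, 14), (x1, 2011, Tai, Orion, 37, 22), (x1, 2016, Uma, Gamma, 19, 11), (x1, 2016, Uma, Gamma, 19, 17), (x1, 2016, Uma, Gamma, 37, 11), (x1, 2016, Uma, Gamma, 37, 17)}
Selection aid <= 26: {(x1, 2009, Kim, Orion, 19, 24), (x1, 2011, Tai, Orion, 19, 14), (x1, 2011, Tai, Orion, 19, 22), (x1, 2016, Uma, Gamma, 19, 11), (x1, 2016, Uma, Gamma, 19, 17)}
Selection title = Orion: {(x1, 2009, Kim, Orion, 19, 24), (x1, 2011, Tai, Orion, 19, 14), (x1, 2011, Tai, Orion, 19, 22)}
π[mid, title, genre]: project onto (mid, title, genre) → {(14, Orion, x1), (22, Orion, x1), (24, Orion, x1)}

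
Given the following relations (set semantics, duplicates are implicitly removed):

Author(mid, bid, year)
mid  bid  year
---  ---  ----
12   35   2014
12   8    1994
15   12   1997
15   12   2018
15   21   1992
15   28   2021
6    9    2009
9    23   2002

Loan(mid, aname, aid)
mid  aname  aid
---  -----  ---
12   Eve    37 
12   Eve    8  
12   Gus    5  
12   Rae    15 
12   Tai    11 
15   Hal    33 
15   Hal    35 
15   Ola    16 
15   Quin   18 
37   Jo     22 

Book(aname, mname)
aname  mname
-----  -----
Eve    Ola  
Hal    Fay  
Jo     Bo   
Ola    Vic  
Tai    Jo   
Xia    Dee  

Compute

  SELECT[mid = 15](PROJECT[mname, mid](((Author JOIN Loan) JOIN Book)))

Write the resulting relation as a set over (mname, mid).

{(Fay, 15), (Vic, 15)}

Natural join on mid: {(12, 35, 2014, Eve, 37), (12, 35, 2014, Eve, 8), (12, 35, 2014, Gus, 5), (12, 35, 2014, Rae, 15), (12, 35, 2014, Tai, 11), (12, 8, 1994, Eve, 37), (12, 8, 1994, Eve, 8), (12, 8, 1994, Gus, 5), (12, 8, 1994, Rae, 15), (12, 8, 1994, Tai, 11), (15, 12, 1997, Hal, 33), (15, 12, 1997, Hal, 35), (15, 12, 1997, Ola, 16), (15, 12, 1997, Quin, 18), (15, 12, 2018, Hal, 33), (15, 12, 2018, Hal, 35), (15, 12, 2018, Ola, 16), (15, 12, 2018, Quin, 18), (15, 21, 1992, Hal, 33), (15, 21, 1992, Hal, 35), (15, 21, 1992, Ola, 16), (15, 21, 1992, Quin, 18), (15, 28, 2021, Hal, 33), (15, 28, 2021, Hal, 35), (15, 28, 2021, Ola, 16), (15, 28, 2021, Quin, 18)}
Natural join on aname: {(12, 35, 2014, Eve, 37, Ola), (12, 35, 2014, Eve, 8, Ola), (12, 35, 2014, Tai, 11, Jo), (12, 8, 1994, Eve, 37, Ola), (12, 8, 1994, Eve, 8, Ola), (12, 8, 1994, Tai, 11, Jo), (15, 12, 1997, Hal, 33, Fay), (15, 12, 1997, Hal, 35, Fay), (15, 12, 1997, Ola, 16, Vic), (15, 12, 2018, Hal, 33, Fay), (15, 12, 2018, Hal, 35, Fay), (15, 12, 2018, Ola, 16, Vic), (15, 21, 1992, Hal, 33, Fay), (15, 21, 1992, Hal, 35, Fay), (15, 21, 1992, Ola, 16, Vic), (15, 28, 2021, Hal, 33, Fay), (15, 28, 2021, Hal, 35, Fay), (15, 28, 2021, Ola, 16, Vic)}
Projecting to mname, mid (14 duplicate(s) eliminated): {(Fay, 15), (Jo, 12), (Ola, 12), (Vic, 15)}
σ[mid = 15]: keep tuples satisfying mid = 15 → {(Fay, 15), (Vic, 15)}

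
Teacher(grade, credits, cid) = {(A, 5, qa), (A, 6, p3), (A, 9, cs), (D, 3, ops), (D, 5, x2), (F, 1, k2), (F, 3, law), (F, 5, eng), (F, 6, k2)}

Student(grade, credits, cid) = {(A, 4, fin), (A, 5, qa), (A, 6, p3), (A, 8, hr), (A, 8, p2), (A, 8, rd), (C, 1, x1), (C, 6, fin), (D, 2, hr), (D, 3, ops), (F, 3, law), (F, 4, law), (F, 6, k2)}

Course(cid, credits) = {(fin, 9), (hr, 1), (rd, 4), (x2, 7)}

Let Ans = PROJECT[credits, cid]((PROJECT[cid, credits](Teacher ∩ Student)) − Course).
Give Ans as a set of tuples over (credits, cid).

{(3, law), (3, ops), (5, qa), (6, k2), (6, p3)}

Set intersection of the two operands is {(A, 5, qa), (A, 6, p3), (D, 3, ops), (F, 3, law), (F, 6, k2)}.
Keep only column(s) cid, credits: {(k2, 6), (law, 3), (ops, 3), (p3, 6), (qa, 5)}
Set difference of the two operands is {(k2, 6), (law, 3), (ops, 3), (p3, 6), (qa, 5)}.
Keep only column(s) credits, cid: {(3, law), (3, ops), (5, qa), (6, k2), (6, p3)}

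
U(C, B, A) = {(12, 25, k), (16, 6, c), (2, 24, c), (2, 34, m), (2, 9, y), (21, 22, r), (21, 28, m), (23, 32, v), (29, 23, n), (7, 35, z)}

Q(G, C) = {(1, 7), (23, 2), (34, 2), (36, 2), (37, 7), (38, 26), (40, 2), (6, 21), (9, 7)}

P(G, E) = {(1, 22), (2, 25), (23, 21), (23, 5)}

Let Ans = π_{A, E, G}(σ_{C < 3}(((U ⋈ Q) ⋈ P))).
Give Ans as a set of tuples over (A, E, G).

{(c, 21, 23), (c, 5, 23), (m, 21, 23), (m, 5, 23), (y, 21, 23), (y, 5, 23)}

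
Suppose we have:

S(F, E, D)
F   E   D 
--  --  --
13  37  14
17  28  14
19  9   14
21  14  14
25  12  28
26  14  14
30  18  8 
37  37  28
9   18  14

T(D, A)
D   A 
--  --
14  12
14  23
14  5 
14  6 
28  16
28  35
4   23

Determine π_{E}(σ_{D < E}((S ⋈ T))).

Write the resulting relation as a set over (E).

Joining S and T on D yields {(13, 37, 14, 12), (13, 37, 14, 23), (13, 37, 14, 5), (13, 37, 14, 6), (17, 28, 14, 12), (17, 28, 14, 23), (17, 28, 14, 5), (17, 28, 14, 6), (19, 9, 14, 12), (19, 9, 14, 23), (19, 9, 14, 5), (19, 9, 14, 6), (21, 14, 14, 12), (21, 14, 14, 23), (21, 14, 14, 5), (21, 14, 14, 6), (25, 12, 28, 16), (25, 12, 28, 35), (26, 14, 14, 12), (26, 14, 14, 23), (26, 14, 14, 5), (26, 14, 14, 6), (37, 37, 28, 16), (37, 37, 28, 35), (9, 18, 14, 12), (9, 18, 14, 23), (9, 18, 14, 5), (9, 18, 14, 6)}.
Apply σ_{D < E}; surviving tuples: {(13, 37, 14, 12), (13, 37, 14, 23), (13, 37, 14, 5), (13, 37, 14, 6), (17, 28, 14, 12), (17, 28, 14, 23), (17, 28, 14, 5), (17, 28, 14, 6), (37, 37, 28, 16), (37, 37, 28, 35), (9, 18, 14, 12), (9, 18, 14, 23), (9, 18, 14, 5), (9, 18, 14, 6)}
Keep only column(s) E (11 duplicate(s) eliminated): {18, 28, 37}

{18, 28, 37}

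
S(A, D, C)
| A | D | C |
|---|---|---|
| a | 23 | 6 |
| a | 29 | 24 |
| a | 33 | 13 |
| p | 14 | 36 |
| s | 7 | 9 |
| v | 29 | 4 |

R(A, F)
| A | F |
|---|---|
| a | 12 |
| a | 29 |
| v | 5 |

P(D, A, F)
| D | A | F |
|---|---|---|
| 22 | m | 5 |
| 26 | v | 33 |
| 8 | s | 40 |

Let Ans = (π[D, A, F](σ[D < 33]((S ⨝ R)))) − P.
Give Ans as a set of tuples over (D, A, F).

Natural join on A: {(a, 23, 6, 12), (a, 23, 6, 29), (a, 29, 24, 12), (a, 29, 24, 29), (a, 33, 13, 12), (a, 33, 13, 29), (v, 29, 4, 5)}
Filtering on D < 33 leaves {(a, 23, 6, 12), (a, 23, 6, 29), (a, 29, 24, 12), (a, 29, 24, 29), (v, 29, 4, 5)}.
Keep only column(s) D, A, F: {(23, a, 12), (23, a, 29), (29, a, 12), (29, a, 29), (29, v, 5)}
Difference: {(23, a, 12), (23, a, 29), (29, a, 12), (29, a, 29), (29, v, 5)} with {(22, m, 5), (26, v, 33), (8, s, 40)} → {(23, a, 12), (23, a, 29), (29, a, 12), (29, a, 29), (29, v, 5)}

{(23, a, 12), (23, a, 29), (29, a, 12), (29, a, 29), (29, v, 5)}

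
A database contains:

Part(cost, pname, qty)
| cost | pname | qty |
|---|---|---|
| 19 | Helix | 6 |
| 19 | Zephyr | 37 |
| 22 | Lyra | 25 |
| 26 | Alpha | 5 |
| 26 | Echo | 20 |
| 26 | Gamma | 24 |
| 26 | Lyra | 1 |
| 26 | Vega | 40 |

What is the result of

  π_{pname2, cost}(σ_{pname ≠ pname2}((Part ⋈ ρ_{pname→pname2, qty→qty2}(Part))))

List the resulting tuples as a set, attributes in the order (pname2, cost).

ρ[pname→pname2, qty→qty2]: schema becomes (cost, pname2, qty2); tuples unchanged.
Natural join on cost: {(19, Helix, 6, Helix, 6), (19, Helix, 6, Zephyr, 37), (19, Zephyr, 37, Helix, 6), (19, Zephyr, 37, Zephyr, 37), (22, Lyra, 25, Lyra, 25), (26, Alpha, 5, Alpha, 5), (26, Alpha, 5, Echo, 20), (26, Alpha, 5, Gamma, 24), (26, Alpha, 5, Lyra, 1), (26, Alpha, 5, Vega, 40), (26, Echo, 20, Alpha, 5), (26, Echo, 20, Echo, 20), (26, Echo, 20, Gamma, 24), (26, Echo, 20, Lyra, 1), (26, Echo, 20, Vega, 40), (26, Gamma, 24, Alpha, 5), (26, Gamma, 24, Echo, 20), (26, Gamma, 24, Gamma, 24), (26, Gamma, 24, Lyra, 1), (26, Gamma, 24, Vega, 40), (26, Lyra, 1, Alpha, 5), (26, Lyra, 1, Echo, 20), (26, Lyra, 1, Gamma, 24), (26, Lyra, 1, Lyra, 1), (26, Lyra, 1, Vega, 40), (26, Vega, 40, Alpha, 5), (26, Vega, 40, Echo, 20), (26, Vega, 40, Gamma, 24), (26, Vega, 40, Lyra, 1), (26, Vega, 40, Vega, 40)}
Filtering on pname ≠ pname2 leaves {(19, Helix, 6, Zephyr, 37), (19, Zephyr, 37, Helix, 6), (26, Alpha, 5, Echo, 20), (26, Alpha, 5, Gamma, 24), (26, Alpha, 5, Lyra, 1), (26, Alpha, 5, Vega, 40), (26, Echo, 20, Alpha, 5), (26, Echo, 20, Gamma, 24), (26, Echo, 20, Lyra, 1), (26, Echo, 20, Vega, 40), (26, Gamma, 24, Alpha, 5), (26, Gamma, 24, Echo, 20), (26, Gamma, 24, Lyra, 1), (26, Gamma, 24, Vega, 40), (26, Lyra, 1, Alpha, 5), (26, Lyra, 1, Echo, 20), (26, Lyra, 1, Gamma, 24), (26, Lyra, 1, Vega, 40), (26, Vega, 40, Alpha, 5), (26, Vega, 40, Echo, 20), (26, Vega, 40, Gamma, 24), (26, Vega, 40, Lyra, 1)}.
Projecting to pname2, cost (15 duplicate(s) eliminated): {(Alpha, 26), (Echo, 26), (Gamma, 26), (Helix, 19), (Lyra, 26), (Vega, 26), (Zephyr, 19)}

{(Alpha, 26), (Echo, 26), (Gamma, 26), (Helix, 19), (Lyra, 26), (Vega, 26), (Zephyr, 19)}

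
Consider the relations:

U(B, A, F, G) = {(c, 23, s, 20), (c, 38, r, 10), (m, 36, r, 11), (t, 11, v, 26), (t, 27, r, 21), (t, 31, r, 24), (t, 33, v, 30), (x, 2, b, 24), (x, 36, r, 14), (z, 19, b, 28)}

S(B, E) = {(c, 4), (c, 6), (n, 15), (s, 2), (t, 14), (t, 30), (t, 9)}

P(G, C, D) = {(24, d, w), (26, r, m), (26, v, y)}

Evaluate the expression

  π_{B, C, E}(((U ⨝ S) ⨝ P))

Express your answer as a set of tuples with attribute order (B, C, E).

{(t, d, 14), (t, d, 30), (t, d, 9), (t, r, 14), (t, r, 30), (t, r, 9), (t, v, 14), (t, v, 30), (t, v, 9)}

U ⋈ S (natural join on B): {(c, 23, s, 20, 4), (c, 23, s, 20, 6), (c, 38, r, 10, 4), (c, 38, r, 10, 6), (t, 11, v, 26, 14), (t, 11, v, 26, 30), (t, 11, v, 26, 9), (t, 27, r, 21, 14), (t, 27, r, 21, 30), (t, 27, r, 21, 9), (t, 31, r, 24, 14), (t, 31, r, 24, 30), (t, 31, r, 24, 9), (t, 33, v, 30, 14), (t, 33, v, 30, 30), (t, 33, v, 30, 9)}
(U ⨝ S) ⋈ P (natural join on G): {(t, 11, v, 26, 14, r, m), (t, 11, v, 26, 14, v, y), (t, 11, v, 26, 30, r, m), (t, 11, v, 26, 30, v, y), (t, 11, v, 26, 9, r, m), (t, 11, v, 26, 9, v, y), (t, 31, r, 24, 14, d, w), (t, 31, r, 24, 30, d, w), (t, 31, r, 24, 9, d, w)}
Projecting to B, C, E: {(t, d, 14), (t, d, 30), (t, d, 9), (t, r, 14), (t, r, 30), (t, r, 9), (t, v, 14), (t, v, 30), (t, v, 9)}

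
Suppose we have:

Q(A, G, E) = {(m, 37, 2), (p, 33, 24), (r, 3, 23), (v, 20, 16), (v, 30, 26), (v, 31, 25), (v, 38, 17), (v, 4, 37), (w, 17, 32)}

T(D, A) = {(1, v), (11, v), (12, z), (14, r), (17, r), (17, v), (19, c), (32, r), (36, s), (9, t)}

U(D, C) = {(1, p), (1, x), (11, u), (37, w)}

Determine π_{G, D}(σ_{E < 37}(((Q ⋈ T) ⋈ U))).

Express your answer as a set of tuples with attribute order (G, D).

Natural join on A: {(r, 3, 23, 14), (r, 3, 23, 17), (r, 3, 23, 32), (v, 20, 16, 1), (v, 20, 16, 11), (v, 20, 16, 17), (v, 30, 26, 1), (v, 30, 26, 11), (v, 30, 26, 17), (v, 31, 25, 1), (v, 31, 25, 11), (v, 31, 25, 17), (v, 38, 17, 1), (v, 38, 17, 11), (v, 38, 17, 17), (v, 4, 37, 1), (v, 4, 37, 11), (v, 4, 37, 17)}
Natural join on D: {(v, 20, 16, 1, p), (v, 20, 16, 1, x), (v, 20, 16, 11, u), (v, 30, 26, 1, p), (v, 30, 26, 1, x), (v, 30, 26, 11, u), (v, 31, 25, 1, p), (v, 31, 25, 1, x), (v, 31, 25, 11, u), (v, 38, 17, 1, p), (v, 38, 17, 1, x), (v, 38, 17, 11, u), (v, 4, 37, 1, p), (v, 4, 37, 1, x), (v, 4, 37, 11, u)}
σ[E < 37]: keep tuples satisfying E < 37 → {(v, 20, 16, 1, p), (v, 20, 16, 1, x), (v, 20, 16, 11, u), (v, 30, 26, 1, p), (v, 30, 26, 1, x), (v, 30, 26, 11, u), (v, 31, 25, 1, p), (v, 31, 25, 1, x), (v, 31, 25, 11, u), (v, 38, 17, 1, p), (v, 38, 17, 1, x), (v, 38, 17, 11, u)}
Projecting to G, D (4 duplicate(s) eliminated): {(20, 1), (20, 11), (30, 1), (30, 11), (31, 1), (31, 11), (38, 1), (38, 11)}

{(20, 1), (20, 11), (30, 1), (30, 11), (31, 1), (31, 11), (38, 1), (38, 11)}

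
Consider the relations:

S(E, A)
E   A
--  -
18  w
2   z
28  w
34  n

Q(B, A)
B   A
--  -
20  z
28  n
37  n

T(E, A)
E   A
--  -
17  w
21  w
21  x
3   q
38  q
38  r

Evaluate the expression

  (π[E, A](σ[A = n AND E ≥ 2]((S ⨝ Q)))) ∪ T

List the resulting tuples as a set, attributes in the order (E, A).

{(17, w), (21, w), (21, x), (3, q), (34, n), (38, q), (38, r)}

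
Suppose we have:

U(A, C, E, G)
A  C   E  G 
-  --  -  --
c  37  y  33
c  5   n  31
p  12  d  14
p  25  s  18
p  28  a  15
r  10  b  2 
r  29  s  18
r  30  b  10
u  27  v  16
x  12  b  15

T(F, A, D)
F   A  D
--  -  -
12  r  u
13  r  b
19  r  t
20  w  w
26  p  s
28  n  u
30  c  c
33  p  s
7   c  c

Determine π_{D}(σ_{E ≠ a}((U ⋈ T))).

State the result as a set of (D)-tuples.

{b, c, s, t, u}

U ⋈ T (natural join on A): {(c, 37, y, 33, 30, c), (c, 37, y, 33, 7, c), (c, 5, n, 31, 30, c), (c, 5, n, 31, 7, c), (p, 12, d, 14, 26, s), (p, 12, d, 14, 33, s), (p, 25, s, 18, 26, s), (p, 25, s, 18, 33, s), (p, 28, a, 15, 26, s), (p, 28, a, 15, 33, s), (r, 10, b, 2, 12, u), (r, 10, b, 2, 13, b), (r, 10, b, 2, 19, t), (r, 29, s, 18, 12, u), (r, 29, s, 18, 13, b), (r, 29, s, 18, 19, t), (r, 30, b, 10, 12, u), (r, 30, b, 10, 13, b), (r, 30, b, 10, 19, t)}
Filtering on E ≠ a leaves {(c, 37, y, 33, 30, c), (c, 37, y, 33, 7, c), (c, 5, n, 31, 30, c), (c, 5, n, 31, 7, c), (p, 12, d, 14, 26, s), (p, 12, d, 14, 33, s), (p, 25, s, 18, 26, s), (p, 25, s, 18, 33, s), (r, 10, b, 2, 12, u), (r, 10, b, 2, 13, b), (r, 10, b, 2, 19, t), (r, 29, s, 18, 12, u), (r, 29, s, 18, 13, b), (r, 29, s, 18, 19, t), (r, 30, b, 10, 12, u), (r, 30, b, 10, 13, b), (r, 30, b, 10, 19, t)}.
π_{D} gives {b, c, s, t, u} (12 duplicate(s) eliminated).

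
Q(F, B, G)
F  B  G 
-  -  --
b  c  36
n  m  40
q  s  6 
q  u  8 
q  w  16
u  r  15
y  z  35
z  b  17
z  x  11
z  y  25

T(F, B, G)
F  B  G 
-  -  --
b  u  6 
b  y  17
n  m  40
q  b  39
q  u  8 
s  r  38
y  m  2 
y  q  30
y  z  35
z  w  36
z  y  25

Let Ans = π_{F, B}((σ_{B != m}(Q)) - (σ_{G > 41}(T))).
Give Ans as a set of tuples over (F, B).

{(b, c), (q, s), (q, u), (q, w), (u, r), (y, z), (z, b), (z, x), (z, y)}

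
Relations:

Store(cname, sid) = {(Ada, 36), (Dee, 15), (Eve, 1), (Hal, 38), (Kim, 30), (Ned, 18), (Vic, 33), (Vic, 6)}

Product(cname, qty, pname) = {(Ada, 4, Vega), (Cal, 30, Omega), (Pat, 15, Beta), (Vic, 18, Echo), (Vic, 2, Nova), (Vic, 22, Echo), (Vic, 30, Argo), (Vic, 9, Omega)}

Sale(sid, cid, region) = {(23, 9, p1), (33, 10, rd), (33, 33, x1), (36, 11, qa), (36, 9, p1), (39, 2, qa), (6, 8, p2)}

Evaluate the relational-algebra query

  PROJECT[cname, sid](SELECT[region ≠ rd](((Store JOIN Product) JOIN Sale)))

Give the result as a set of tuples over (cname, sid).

{(Ada, 36), (Vic, 33), (Vic, 6)}

Joining Store and Product on cname yields {(Ada, 36, 4, Vega), (Vic, 33, 18, Echo), (Vic, 33, 2, Nova), (Vic, 33, 22, Echo), (Vic, 33, 30, Argo), (Vic, 33, 9, Omega), (Vic, 6, 18, Echo), (Vic, 6, 2, Nova), (Vic, 6, 22, Echo), (Vic, 6, 30, Argo), (Vic, 6, 9, Omega)}.
Joining (Store JOIN Product) and Sale on sid yields {(Ada, 36, 4, Vega, 11, qa), (Ada, 36, 4, Vega, 9, p1), (Vic, 33, 18, Echo, 10, rd), (Vic, 33, 18, Echo, 33, x1), (Vic, 33, 2, Nova, 10, rd), (Vic, 33, 2, Nova, 33, x1), (Vic, 33, 22, Echo, 10, rd), (Vic, 33, 22, Echo, 33, x1), (Vic, 33, 30, Argo, 10, rd), (Vic, 33, 30, Argo, 33, x1), (Vic, 33, 9, Omega, 10, rd), (Vic, 33, 9, Omega, 33, x1), (Vic, 6, 18, Echo, 8, p2), (Vic, 6, 2, Nova, 8, p2), (Vic, 6, 22, Echo, 8, p2), (Vic, 6, 30, Argo, 8, p2), (Vic, 6, 9, Omega, 8, p2)}.
Apply σ_{region ≠ rd}; surviving tuples: {(Ada, 36, 4, Vega, 11, qa), (Ada, 36, 4, Vega, 9, p1), (Vic, 33, 18, Echo, 33, x1), (Vic, 33, 2, Nova, 33, x1), (Vic, 33, 22, Echo, 33, x1), (Vic, 33, 30, Argo, 33, x1), (Vic, 33, 9, Omega, 33, x1), (Vic, 6, 18, Echo, 8, p2), (Vic, 6, 2, Nova, 8, p2), (Vic, 6, 22, Echo, 8, p2), (Vic, 6, 30, Argo, 8, p2), (Vic, 6, 9, Omega, 8, p2)}
Keep only column(s) cname, sid (9 duplicate(s) eliminated): {(Ada, 36), (Vic, 33), (Vic, 6)}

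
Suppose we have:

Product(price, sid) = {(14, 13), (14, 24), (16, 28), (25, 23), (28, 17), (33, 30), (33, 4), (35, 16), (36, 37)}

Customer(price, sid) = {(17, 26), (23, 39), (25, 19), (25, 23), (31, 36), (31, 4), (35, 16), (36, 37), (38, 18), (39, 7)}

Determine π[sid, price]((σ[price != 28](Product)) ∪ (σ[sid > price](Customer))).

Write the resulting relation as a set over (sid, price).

Apply σ_{price != 28}; surviving tuples: {(14, 13), (14, 24), (16, 28), (25, 23), (33, 30), (33, 4), (35, 16), (36, 37)}
Apply σ_{sid > price}; surviving tuples: {(17, 26), (23, 39), (31, 36), (36, 37)}
Taking the union: {(14, 13), (14, 24), (16, 28), (17, 26), (23, 39), (25, 23), (31, 36), (33, 30), (33, 4), (35, 16), (36, 37)}
Projecting to sid, price: {(13, 14), (16, 35), (23, 25), (24, 14), (26, 17), (28, 16), (30, 33), (36, 31), (37, 36), (39, 23), (4, 33)}

{(13, 14), (16, 35), (23, 25), (24, 14), (26, 17), (28, 16), (30, 33), (36, 31), (37, 36), (39, 23), (4, 33)}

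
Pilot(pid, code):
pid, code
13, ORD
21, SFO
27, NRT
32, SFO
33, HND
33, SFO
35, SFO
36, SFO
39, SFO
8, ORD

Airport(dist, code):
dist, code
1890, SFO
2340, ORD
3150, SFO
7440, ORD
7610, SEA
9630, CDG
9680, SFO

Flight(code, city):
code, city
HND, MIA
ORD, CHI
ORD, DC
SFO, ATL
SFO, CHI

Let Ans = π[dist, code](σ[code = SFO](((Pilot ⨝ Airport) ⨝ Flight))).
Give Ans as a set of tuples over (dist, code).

{(1890, SFO), (3150, SFO), (9680, SFO)}

Natural join on code: {(13, ORD, 2340), (13, ORD, 7440), (21, SFO, 1890), (21, SFO, 3150), (21, SFO, 9680), (32, SFO, 1890), (32, SFO, 3150), (32, SFO, 9680), (33, SFO, 1890), (33, SFO, 3150), (33, SFO, 9680), (35, SFO, 1890), (35, SFO, 3150), (35, SFO, 9680), (36, SFO, 1890), (36, SFO, 3150), (36, SFO, 9680), (39, SFO, 1890), (39, SFO, 3150), (39, SFO, 9680), (8, ORD, 2340), (8, ORD, 7440)}
Natural join on code: {(13, ORD, 2340, CHI), (13, ORD, 2340, DC), (13, ORD, 7440, CHI), (13, ORD, 7440, DC), (21, SFO, 1890, ATL), (21, SFO, 1890, CHI), (21, SFO, 3150, ATL), (21, SFO, 3150, CHI), (21, SFO, 9680, ATL), (21, SFO, 9680, CHI), (32, SFO, 1890, ATL), (32, SFO, 1890, CHI), (32, SFO, 3150, ATL), (32, SFO, 3150, CHI), (32, SFO, 9680, ATL), (32, SFO, 9680, CHI), (33, SFO, 1890, ATL), (33, SFO, 1890, CHI), (33, SFO, 3150, ATL), (33, SFO, 3150, CHI), (33, SFO, 9680, ATL), (33, SFO, 9680, CHI), (35, SFO, 1890, ATL), (35, SFO, 1890, CHI), (35, SFO, 3150, ATL), (35, SFO, 3150, CHI), (35, SFO, 9680, ATL), (35, SFO, 9680, CHI), (36, SFO, 1890, ATL), (36, SFO, 1890, CHI), (36, SFO, 3150, ATL), (36, SFO, 3150, CHI), (36, SFO, 9680, ATL), (36, SFO, 9680, CHI), (39, SFO, 1890, ATL), (39, SFO, 1890, CHI), (39, SFO, 3150, ATL), (39, SFO, 3150, CHI), (39, SFO, 9680, ATL), (39, SFO, 9680, CHI), (8, ORD, 2340, CHI), (8, ORD, 2340, DC), (8, ORD, 7440, CHI), (8, ORD, 7440, DC)}
Selection code = SFO: {(21, SFO, 1890, ATL), (21, SFO, 1890, CHI), (21, SFO, 3150, ATL), (21, SFO, 3150, CHI), (21, SFO, 9680, ATL), (21, SFO, 9680, CHI), (32, SFO, 1890, ATL), (32, SFO, 1890, CHI), (32, SFO, 3150, ATL), (32, SFO, 3150, CHI), (32, SFO, 9680, ATL), (32, SFO, 9680, CHI), (33, SFO, 1890, ATL), (33, SFO, 1890, CHI), (33, SFO, 3150, ATL), (33, SFO, 3150, CHI), (33, SFO, 9680, ATL), (33, SFO, 9680, CHI), (35, SFO, 1890, ATL), (35, SFO, 1890, CHI), (35, SFO, 3150, ATL), (35, SFO, 3150, CHI), (35, SFO, 9680, ATL), (35, SFO, 9680, CHI), (36, SFO, 1890, ATL), (36, SFO, 1890, CHI), (36, SFO, 3150, ATL), (36, SFO, 3150, CHI), (36, SFO, 9680, ATL), (36, SFO, 9680, CHI), (39, SFO, 1890, ATL), (39, SFO, 1890, CHI), (39, SFO, 3150, ATL), (39, SFO, 3150, CHI), (39, SFO, 9680, ATL), (39, SFO, 9680, CHI)}
π[dist, code]: project onto (dist, code) (33 duplicate(s) eliminated) → {(1890, SFO), (3150, SFO), (9680, SFO)}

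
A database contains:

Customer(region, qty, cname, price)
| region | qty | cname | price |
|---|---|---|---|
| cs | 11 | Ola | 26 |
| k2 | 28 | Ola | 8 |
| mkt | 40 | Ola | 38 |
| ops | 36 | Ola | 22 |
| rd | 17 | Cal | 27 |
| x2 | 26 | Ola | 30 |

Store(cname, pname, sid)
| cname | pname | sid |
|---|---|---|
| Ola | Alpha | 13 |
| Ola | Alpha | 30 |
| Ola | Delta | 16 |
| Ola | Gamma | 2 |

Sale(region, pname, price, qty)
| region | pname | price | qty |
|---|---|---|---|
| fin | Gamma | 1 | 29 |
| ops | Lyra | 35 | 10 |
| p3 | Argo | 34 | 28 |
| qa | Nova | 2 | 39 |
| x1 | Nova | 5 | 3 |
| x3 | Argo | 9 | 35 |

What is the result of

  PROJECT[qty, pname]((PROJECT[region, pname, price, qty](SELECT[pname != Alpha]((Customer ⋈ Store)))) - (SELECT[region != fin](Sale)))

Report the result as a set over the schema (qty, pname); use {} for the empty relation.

Natural join on cname: {(cs, 11, Ola, 26, Alpha, 13), (cs, 11, Ola, 26, Alpha, 30), (cs, 11, Ola, 26, Delta, 16), (cs, 11, Ola, 26, Gamma, 2), (k2, 28, Ola, 8, Alpha, 13), (k2, 28, Ola, 8, Alpha, 30), (k2, 28, Ola, 8, Delta, 16), (k2, 28, Ola, 8, Gamma, 2), (mkt, 40, Ola, 38, Alpha, 13), (mkt, 40, Ola, 38, Alpha, 30), (mkt, 40, Ola, 38, Delta, 16), (mkt, 40, Ola, 38, Gamma, 2), (ops, 36, Ola, 22, Alpha, 13), (ops, 36, Ola, 22, Alpha, 30), (ops, 36, Ola, 22, Delta, 16), (ops, 36, Ola, 22, Gamma, 2), (x2, 26, Ola, 30, Alpha, 13), (x2, 26, Ola, 30, Alpha, 30), (x2, 26, Ola, 30, Delta, 16), (x2, 26, Ola, 30, Gamma, 2)}
Filtering on pname != Alpha leaves {(cs, 11, Ola, 26, Delta, 16), (cs, 11, Ola, 26, Gamma, 2), (k2, 28, Ola, 8, Delta, 16), (k2, 28, Ola, 8, Gamma, 2), (mkt, 40, Ola, 38, Delta, 16), (mkt, 40, Ola, 38, Gamma, 2), (ops, 36, Ola, 22, Delta, 16), (ops, 36, Ola, 22, Gamma, 2), (x2, 26, Ola, 30, Delta, 16), (x2, 26, Ola, 30, Gamma, 2)}.
π[region, pname, price, qty]: project onto (region, pname, price, qty) → {(cs, Delta, 26, 11), (cs, Gamma, 26, 11), (k2, Delta, 8, 28), (k2, Gamma, 8, 28), (mkt, Delta, 38, 40), (mkt, Gamma, 38, 40), (ops, Delta, 22, 36), (ops, Gamma, 22, 36), (x2, Delta, 30, 26), (x2, Gamma, 30, 26)}
Filtering on region != fin leaves {(ops, Lyra, 35, 10), (p3, Argo, 34, 28), (qa, Nova, 2, 39), (x1, Nova, 5, 3), (x3, Argo, 9, 35)}.
Set difference of the two operands is {(cs, Delta, 26, 11), (cs, Gamma, 26, 11), (k2, Delta, 8, 28), (k2, Gamma, 8, 28), (mkt, Delta, 38, 40), (mkt, Gamma, 38, 40), (ops, Delta, 22, 36), (ops, Gamma, 22, 36), (x2, Delta, 30, 26), (x2, Gamma, 30, 26)}.
π[qty, pname]: project onto (qty, pname) → {(11, Delta), (11, Gamma), (26, Delta), (26, Gamma), (28, Delta), (28, Gamma), (36, Delta), (36, Gamma), (40, Delta), (40, Gamma)}

{(11, Delta), (11, Gamma), (26, Delta), (26, Gamma), (28, Delta), (28, Gamma), (36, Delta), (36, Gamma), (40, Delta), (40, Gamma)}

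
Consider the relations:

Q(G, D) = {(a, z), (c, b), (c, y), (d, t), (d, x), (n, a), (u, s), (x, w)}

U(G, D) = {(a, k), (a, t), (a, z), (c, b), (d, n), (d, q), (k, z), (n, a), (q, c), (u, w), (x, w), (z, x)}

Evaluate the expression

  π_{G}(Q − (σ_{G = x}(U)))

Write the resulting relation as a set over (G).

{a, c, d, n, u}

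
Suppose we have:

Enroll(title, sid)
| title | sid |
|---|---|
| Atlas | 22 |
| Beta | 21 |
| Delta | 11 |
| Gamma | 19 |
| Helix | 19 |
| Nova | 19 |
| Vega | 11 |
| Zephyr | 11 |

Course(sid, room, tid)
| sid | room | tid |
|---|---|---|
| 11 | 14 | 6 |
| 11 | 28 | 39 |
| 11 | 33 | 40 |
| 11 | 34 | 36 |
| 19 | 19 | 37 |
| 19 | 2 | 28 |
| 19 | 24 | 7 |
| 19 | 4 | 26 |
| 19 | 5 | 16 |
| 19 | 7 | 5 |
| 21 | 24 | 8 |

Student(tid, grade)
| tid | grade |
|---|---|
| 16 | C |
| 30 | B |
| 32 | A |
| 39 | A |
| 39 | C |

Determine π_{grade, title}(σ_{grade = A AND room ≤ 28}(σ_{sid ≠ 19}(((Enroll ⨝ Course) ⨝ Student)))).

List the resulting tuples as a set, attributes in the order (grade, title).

{(A, Delta), (A, Vega), (A, Zephyr)}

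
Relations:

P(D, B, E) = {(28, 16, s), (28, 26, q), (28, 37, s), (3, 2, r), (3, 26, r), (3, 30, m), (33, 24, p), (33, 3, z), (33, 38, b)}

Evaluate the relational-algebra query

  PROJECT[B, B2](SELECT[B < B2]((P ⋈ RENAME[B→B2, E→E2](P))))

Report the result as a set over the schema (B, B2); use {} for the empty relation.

ρ[B→B2, E→E2]: schema becomes (D, B2, E2); tuples unchanged.
P ⋈ RENAME[B→B2, E→E2](P) (natural join on D): {(28, 16, s, 16, s), (28, 16, s, 26, q), (28, 16, s, 37, s), (28, 26, q, 16, s), (28, 26, q, 26, q), (28, 26, q, 37, s), (28, 37, s, 16, s), (28, 37, s, 26, q), (28, 37, s, 37, s), (3, 2, r, 2, r), (3, 2, r, 26, r), (3, 2, r, 30, m), (3, 26, r, 2, r), (3, 26, r, 26, r), (3, 26, r, 30, m), (3, 30, m, 2, r), (3, 30, m, 26, r), (3, 30, m, 30, m), (33, 24, p, 24, p), (33, 24, p, 3, z), (33, 24, p, 38, b), (33, 3, z, 24, p), (33, 3, z, 3, z), (33, 3, z, 38, b), (33, 38, b, 24, p), (33, 38, b, 3, z), (33, 38, b, 38, b)}
σ[B < B2]: keep tuples satisfying B < B2 → {(28, 16, s, 26, q), (28, 16, s, 37, s), (28, 26, q, 37, s), (3, 2, r, 26, r), (3, 2, r, 30, m), (3, 26, r, 30, m), (33, 24, p, 38, b), (33, 3, z, 24, p), (33, 3, z, 38, b)}
π[B, B2]: project onto (B, B2) → {(16, 26), (16, 37), (2, 26), (2, 30), (24, 38), (26, 30), (26, 37), (3, 24), (3, 38)}

{(16, 26), (16, 37), (2, 26), (2, 30), (24, 38), (26, 30), (26, 37), (3, 24), (3, 38)}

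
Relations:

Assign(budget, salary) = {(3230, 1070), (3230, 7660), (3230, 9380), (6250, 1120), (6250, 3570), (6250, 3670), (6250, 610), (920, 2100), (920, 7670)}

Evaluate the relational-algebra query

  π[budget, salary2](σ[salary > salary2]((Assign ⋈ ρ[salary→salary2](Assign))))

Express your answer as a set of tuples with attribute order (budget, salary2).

ρ[salary→salary2]: schema becomes (budget, salary2); tuples unchanged.
Joining Assign and ρ[salary→salary2](Assign) on budget yields {(3230, 1070, 1070), (3230, 1070, 7660), (3230, 1070, 9380), (3230, 7660, 1070), (3230, 7660, 7660), (3230, 7660, 9380), (3230, 9380, 1070), (3230, 9380, 7660), (3230, 9380, 9380), (6250, 1120, 1120), (6250, 1120, 3570), (6250, 1120, 3670), (6250, 1120, 610), (6250, 3570, 1120), (6250, 3570, 3570), (6250, 3570, 3670), (6250, 3570, 610), (6250, 3670, 1120), (6250, 3670, 3570), (6250, 3670, 3670), (6250, 3670, 610), (6250, 610, 1120), (6250, 610, 3570), (6250, 610, 3670), (6250, 610, 610), (920, 2100, 2100), (920, 2100, 7670), (920, 7670, 2100), (920, 7670, 7670)}.
σ[salary > salary2]: keep tuples satisfying salary > salary2 → {(3230, 7660, 1070), (3230, 9380, 1070), (3230, 9380, 7660), (6250, 1120, 610), (6250, 3570, 1120), (6250, 3570, 610), (6250, 3670, 1120), (6250, 3670, 3570), (6250, 3670, 610), (920, 7670, 2100)}
π_{budget, salary2} gives {(3230, 1070), (3230, 7660), (6250, 1120), (6250, 3570), (6250, 610), (920, 2100)} (4 duplicate(s) eliminated).

{(3230, 1070), (3230, 7660), (6250, 1120), (6250, 3570), (6250, 610), (920, 2100)}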